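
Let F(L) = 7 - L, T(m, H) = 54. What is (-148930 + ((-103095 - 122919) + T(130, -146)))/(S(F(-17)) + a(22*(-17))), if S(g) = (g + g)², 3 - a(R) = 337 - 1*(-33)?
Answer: -374890/1937 ≈ -193.54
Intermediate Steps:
a(R) = -367 (a(R) = 3 - (337 - 1*(-33)) = 3 - (337 + 33) = 3 - 1*370 = 3 - 370 = -367)
S(g) = 4*g² (S(g) = (2*g)² = 4*g²)
(-148930 + ((-103095 - 122919) + T(130, -146)))/(S(F(-17)) + a(22*(-17))) = (-148930 + ((-103095 - 122919) + 54))/(4*(7 - 1*(-17))² - 367) = (-148930 + (-226014 + 54))/(4*(7 + 17)² - 367) = (-148930 - 225960)/(4*24² - 367) = -374890/(4*576 - 367) = -374890/(2304 - 367) = -374890/1937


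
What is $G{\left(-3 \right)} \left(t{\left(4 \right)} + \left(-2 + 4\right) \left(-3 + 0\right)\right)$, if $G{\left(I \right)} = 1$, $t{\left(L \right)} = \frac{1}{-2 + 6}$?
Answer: $- \frac{23}{4} \approx -5.75$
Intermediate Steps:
$t{\left(L \right)} = \frac{1}{4}$
$G{\left(-3 \right)} \left(t{\left(4 \right)} + \left(-2 + 4\right) \left(-3 + 0\right)\right) = 1 \left(\frac{1}{4} + \left(-2 + 4\right) \left(-3 + 0\right)\right) = 1 \left(\frac{1}{4} + 2 \left(-3\right)\right) = 1 \left(\frac{1}{4} - 6\right) = 1 \left(- \frac{23}{4}\right) = - \frac{23}{4}$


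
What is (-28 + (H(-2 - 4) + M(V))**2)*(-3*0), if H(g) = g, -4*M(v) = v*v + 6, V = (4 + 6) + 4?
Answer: 0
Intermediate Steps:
V = 14 (V = 10 + 4 = 14)
M(v) = -3/2 - v**2/4 (M(v) = -(v*v + 6)/4 = -(v**2 + 6)/4 = -(6 + v**2)/4 = -3/2 - v**2/4)
(-28 + (H(-2 - 4) + M(V))**2)*(-3*0) = (-28 + ((-2 - 4) + (-3/2 - 1/4*14**2))**2)*(-3*0) = (-28 + (-6 + (-3/2 - 1/4*196))**2)*0 = (-28 + (-6 + (-3/2 - 49))**2)*0 = (-28 + (-6 - 101/2)**2)*0 = (-28 + (-113/2)**2)*0 = (-28 + 12769/4)*0 = (12657/4)*0 = 0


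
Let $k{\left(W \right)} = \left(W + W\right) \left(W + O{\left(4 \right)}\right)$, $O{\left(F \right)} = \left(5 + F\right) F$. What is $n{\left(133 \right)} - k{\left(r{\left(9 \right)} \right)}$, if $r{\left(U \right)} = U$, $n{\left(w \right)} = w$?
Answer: $-677$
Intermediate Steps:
$O{\left(F \right)} = F \left(5 + F\right)$
$k{\left(W \right)} = 2 W \left(36 + W\right)$ ($k{\left(W \right)} = \left(W + W\right) \left(W + 4 \left(5 + 4\right)\right) = 2 W \left(W + 4 \cdot 9\right) = 2 W \left(W + 36\right) = 2 W \left(36 + W\right)$)
$n{\left(133 \right)} - k{\left(r{\left(9 \right)} \right)} = 133 - 2 \cdot 9 \left(36 + 9\right) = 133 - 2 \cdot 9 \cdot 45 = 133 - 810 = -677$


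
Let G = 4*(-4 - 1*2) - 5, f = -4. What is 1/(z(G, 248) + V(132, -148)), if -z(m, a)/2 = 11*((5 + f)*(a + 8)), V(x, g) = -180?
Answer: -1/5812 ≈ -0.00017206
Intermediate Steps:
G = -29 (G = 4*(-4 - 2) - 5 = 4*(-6) - 5 = -24 - 5 = -29)
z(m, a) = -176 - 22*a (z(m, a) = -22*(5 - 4)*(a + 8) = -22*1*(8 + a) = -22*(8 + a) = -2*(88 + 11*a) = -176 - 22*a)
1/(z(G, 248) + V(132, -148)) = 1/((-176 - 22*248) - 180) = 1/((-176 - 5456) - 180) = 1/(-5632 - 180) = 1/(-5812) = -1/5812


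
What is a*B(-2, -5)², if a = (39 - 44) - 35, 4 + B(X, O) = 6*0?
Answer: -640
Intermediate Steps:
B(X, O) = -4 (B(X, O) = -4 + 6*0 = -4 + 0 = -4)
a = -40 (a = -5 - 35 = -40)
a*B(-2, -5)² = -40*(-4)² = -40*16 = -640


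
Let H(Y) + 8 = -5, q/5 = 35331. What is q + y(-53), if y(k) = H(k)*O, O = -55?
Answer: 177370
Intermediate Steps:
q = 176655 (q = 5*35331 = 176655)
H(Y) = -13 (H(Y) = -8 - 5 = -13)
y(k) = 715 (y(k) = -13*(-55) = 715)
q + y(-53) = 176655 + 715 = 177370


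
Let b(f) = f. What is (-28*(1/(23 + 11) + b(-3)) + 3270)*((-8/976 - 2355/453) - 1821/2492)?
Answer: -1942280148047/97553701 ≈ -19910.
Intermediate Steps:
(-28*(1/(23 + 11) + b(-3)) + 3270)*((-8/976 - 2355/453) - 1821/2492) = (-28*(1/(23 + 11) - 3) + 3270)*((-8/976 - 2355/453) - 1821/2492) = (-28*(1/34 - 3) + 3270)*((-8*1/976 - 2355*1/453) - 1821*1/2492) = (-28*(1/34 - 3) + 3270)*((-1/122 - 785/151) - 1821/2492) = (-28*(-101/34) + 3270)*(-95921/18422 - 1821/2492) = (1414/17 + 3270)*(-136290797/22953812) = (57004/17)*(-136290797/22953812) = -1942280148047/97553701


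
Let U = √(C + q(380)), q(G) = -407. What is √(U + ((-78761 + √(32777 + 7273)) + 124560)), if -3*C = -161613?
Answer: √(45799 + 2*√13366 + 15*√178) ≈ 215.01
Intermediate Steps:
C = 53871 (C = -⅓*(-161613) = 53871)
U = 2*√13366 (U = √(53871 - 407) = √53464 = 2*√13366 ≈ 231.22)
√(U + ((-78761 + √(32777 + 7273)) + 124560)) = √(2*√13366 + ((-78761 + √(32777 + 7273)) + 124560)) = √(2*√13366 + ((-78761 + √40050) + 124560)) = √(2*√13366 + ((-78761 + 15*√178) + 124560)) = √(2*√13366 + (45799 + 15*√178)) = √(45799 + 2*√13366 + 15*√178)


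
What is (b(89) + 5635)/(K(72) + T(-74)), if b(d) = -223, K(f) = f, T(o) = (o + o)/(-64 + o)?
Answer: 186714/2521 ≈ 74.063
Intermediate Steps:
T(o) = 2*o/(-64 + o) (T(o) = (2*o)/(-64 + o) = 2*o/(-64 + o))
(b(89) + 5635)/(K(72) + T(-74)) = (-223 + 5635)/(72 + 2*(-74)/(-64 - 74)) = 5412/(72 + 2*(-74)/(-138)) = 5412/(72 + 2*(-74)*(-1/138)) = 5412/(72 + 74/69) = 5412/(5042/69) = 5412*(69/5042) = 186714/2521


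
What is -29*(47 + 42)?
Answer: -2581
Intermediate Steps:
-29*(47 + 42) = -29*89 = -2581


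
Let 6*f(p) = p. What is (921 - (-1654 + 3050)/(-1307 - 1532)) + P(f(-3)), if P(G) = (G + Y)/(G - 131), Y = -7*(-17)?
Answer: 687365402/746657 ≈ 920.59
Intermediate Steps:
Y = 119
f(p) = p/6
P(G) = (119 + G)/(-131 + G) (P(G) = (G + 119)/(G - 131) = (119 + G)/(-131 + G))
(921 - (-1654 + 3050)/(-1307 - 1532)) + P(f(-3)) = (921 - (-1654 + 3050)/(-1307 - 1532)) + (119 + (⅙)*(-3))/(-131 + (⅙)*(-3)) = (921 - 1396/(-2839)) + (119 - ½)/(-131 - ½) = (921 - 1396*(-1)/2839) + (237/2)/(-263/2) = (921 - 1*(-1396/2839)) - 2/263*237/2 = (921 + 1396/2839) - 237/263 = 2616115/2839 - 237/263 = 687365402/746657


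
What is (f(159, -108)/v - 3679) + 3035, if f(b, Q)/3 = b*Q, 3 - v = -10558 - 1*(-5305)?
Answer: -95455/146 ≈ -653.80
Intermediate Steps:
v = 5256 (v = 3 - (-10558 - 1*(-5305)) = 3 - (-10558 + 5305) = 3 - 1*(-5253) = 3 + 5253 = 5256)
f(b, Q) = 3*Q*b (f(b, Q) = 3*(b*Q) = 3*(Q*b) = 3*Q*b)
(f(159, -108)/v - 3679) + 3035 = ((3*(-108)*159)/5256 - 3679) + 3035 = (-51516*1/5256 - 3679) + 3035 = (-1431/146 - 3679) + 3035 = -538565/146 + 3035 = -95455/146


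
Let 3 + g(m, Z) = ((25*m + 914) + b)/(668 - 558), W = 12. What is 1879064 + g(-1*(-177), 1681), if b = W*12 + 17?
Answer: 1879111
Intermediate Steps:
b = 161 (b = 12*12 + 17 = 144 + 17 = 161)
g(m, Z) = 149/22 + 5*m/22 (g(m, Z) = -3 + ((25*m + 914) + 161)/(668 - 558) = -3 + ((914 + 25*m) + 161)/110 = -3 + (1075 + 25*m)*(1/110) = -3 + (215/22 + 5*m/22) = 149/22 + 5*m/22)
1879064 + g(-1*(-177), 1681) = 1879064 + (149/22 + 5*(-1*(-177))/22) = 1879064 + (149/22 + (5/22)*177) = 1879064 + (149/22 + 885/22) = 1879064 + 47 = 1879111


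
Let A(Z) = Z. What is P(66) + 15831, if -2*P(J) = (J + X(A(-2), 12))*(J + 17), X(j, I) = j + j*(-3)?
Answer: 12926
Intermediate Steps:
X(j, I) = -2*j (X(j, I) = j - 3*j = -2*j)
P(J) = -(4 + J)*(17 + J)/2 (P(J) = -(J - 2*(-2))*(J + 17)/2 = -(J + 4)*(17 + J)/2 = -(4 + J)*(17 + J)/2)
P(66) + 15831 = (-34 - 21/2*66 - 1/2*66**2) + 15831 = (-34 - 693 - 1/2*4356) + 15831 = (-34 - 693 - 2178) + 15831 = -2905 + 15831 = 12926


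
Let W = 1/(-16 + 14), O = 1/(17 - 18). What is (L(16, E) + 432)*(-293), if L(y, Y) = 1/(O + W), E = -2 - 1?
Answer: -379142/3 ≈ -1.2638e+5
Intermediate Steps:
O = -1 (O = 1/(-1) = -1)
W = -½ (W = 1/(-2) = -½ ≈ -0.50000)
E = -3
L(y, Y) = -⅔ (L(y, Y) = 1/(-1 - ½) = 1/(-3/2) = -⅔)
(L(16, E) + 432)*(-293) = (-⅔ + 432)*(-293) = (1294/3)*(-293) = -379142/3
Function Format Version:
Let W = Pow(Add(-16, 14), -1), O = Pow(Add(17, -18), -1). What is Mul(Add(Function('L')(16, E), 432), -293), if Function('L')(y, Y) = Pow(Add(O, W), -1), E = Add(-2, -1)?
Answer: Rational(-379142, 3) ≈ -1.2638e+5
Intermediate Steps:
O = -1 (O = Pow(-1, -1) = -1)
W = Rational(-1, 2) (W = Pow(-2, -1) = Rational(-1, 2) ≈ -0.50000)
E = -3
Function('L')(y, Y) = Rational(-2, 3) (Function('L')(y, Y) = Pow(Add(-1, Rational(-1, 2)), -1) = Pow(Rational(-3, 2), -1) = Rational(-2, 3))
Mul(Add(Function('L')(16, E), 432), -293) = Mul(Add(Rational(-2, 3), 432), -293) = Mul(Rational(1294, 3), -293) = Rational(-379142, 3)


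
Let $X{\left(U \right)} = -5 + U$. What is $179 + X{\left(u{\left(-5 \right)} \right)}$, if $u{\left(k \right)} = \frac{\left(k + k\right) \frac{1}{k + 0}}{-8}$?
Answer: $\frac{695}{4} \approx 173.75$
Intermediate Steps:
$u{\left(k \right)} = - \frac{1}{4}$ ($u{\left(k \right)} = \frac{2 k}{k} \left(- \frac{1}{8}\right) = 2 \left(- \frac{1}{8}\right) = - \frac{1}{4}$)
$179 + X{\left(u{\left(-5 \right)} \right)} = 179 - \frac{21}{4} = \frac{695}{4}$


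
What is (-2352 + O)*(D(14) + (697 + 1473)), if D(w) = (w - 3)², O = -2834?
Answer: -11881126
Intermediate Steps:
D(w) = (-3 + w)²
(-2352 + O)*(D(14) + (697 + 1473)) = (-2352 - 2834)*((-3 + 14)² + (697 + 1473)) = -5186*(11² + 2170) = -5186*(121 + 2170) = -5186*2291 = -11881126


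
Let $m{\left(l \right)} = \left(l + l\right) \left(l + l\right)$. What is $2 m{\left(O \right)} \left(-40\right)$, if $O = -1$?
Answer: $-320$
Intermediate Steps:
$m{\left(l \right)} = 4 l^{2}$ ($m{\left(l \right)} = 2 l 2 l = 4 l^{2}$)
$2 m{\left(O \right)} \left(-40\right) = 2 \cdot 4 \left(-1\right)^{2} \left(-40\right) = 2 \cdot 4 \cdot 1 \left(-40\right) = 2 \cdot 4 \left(-40\right) = 8 \left(-40\right) = -320$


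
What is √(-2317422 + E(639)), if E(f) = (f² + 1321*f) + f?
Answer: I*√1064343 ≈ 1031.7*I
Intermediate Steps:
E(f) = f² + 1322*f
√(-2317422 + E(639)) = √(-2317422 + 639*(1322 + 639)) = √(-2317422 + 639*1961) = √(-2317422 + 1253079) = √(-1064343) = I*√1064343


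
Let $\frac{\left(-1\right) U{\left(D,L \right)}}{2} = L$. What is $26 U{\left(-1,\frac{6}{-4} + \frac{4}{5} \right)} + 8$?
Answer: $\frac{222}{5} \approx 44.4$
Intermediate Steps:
$U{\left(D,L \right)} = - 2 L$
$26 U{\left(-1,\frac{6}{-4} + \frac{4}{5} \right)} + 8 = 26 \left(- 2 \left(\frac{6}{-4} + \frac{4}{5}\right)\right) + 8 = 26 \left(- 2 \left(6 \left(- \frac{1}{4}\right) + 4 \cdot \frac{1}{5}\right)\right) + 8 = 26 \left(- 2 \left(- \frac{3}{2} + \frac{4}{5}\right)\right) + 8 = 26 \left(\left(-2\right) \left(- \frac{7}{10}\right)\right) + 8 = 26 \cdot \frac{7}{5} + 8 = \frac{182}{5} + 8 = \frac{222}{5}$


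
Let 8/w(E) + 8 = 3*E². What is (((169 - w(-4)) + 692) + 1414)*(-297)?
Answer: -3378078/5 ≈ -6.7562e+5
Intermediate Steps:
w(E) = 8/(-8 + 3*E²)
(((169 - w(-4)) + 692) + 1414)*(-297) = (((169 - 8/(-8 + 3*(-4)²)) + 692) + 1414)*(-297) = (((169 - 8/(-8 + 3*16)) + 692) + 1414)*(-297) = (((169 - 8/(-8 + 48)) + 692) + 1414)*(-297) = (((169 - 8/40) + 692) + 1414)*(-297) = (((169 - 1*⅕) + 692) + 1414)*(-297) = (((169 - ⅕) + 692) + 1414)*(-297) = ((844/5 + 692) + 1414)*(-297) = (4304/5 + 1414)*(-297) = (11374/5)*(-297) = -3378078/5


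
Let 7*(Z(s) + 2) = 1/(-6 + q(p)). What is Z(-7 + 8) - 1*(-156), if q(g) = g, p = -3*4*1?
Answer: 19403/126 ≈ 153.99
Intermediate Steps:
p = -12 (p = -12*1 = -12)
Z(s) = -253/126 (Z(s) = -2 + 1/(7*(-6 - 12)) = -2 + (⅐)/(-18) = -2 + (⅐)*(-1/18) = -2 - 1/126 = -253/126)
Z(-7 + 8) - 1*(-156) = -253/126 - 1*(-156) = -253/126 + 156 = 19403/126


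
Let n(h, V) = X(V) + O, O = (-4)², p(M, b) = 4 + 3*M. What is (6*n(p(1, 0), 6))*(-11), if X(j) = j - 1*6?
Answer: -1056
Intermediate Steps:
X(j) = -6 + j (X(j) = j - 6 = -6 + j)
O = 16
n(h, V) = 10 + V (n(h, V) = (-6 + V) + 16 = 10 + V)
(6*n(p(1, 0), 6))*(-11) = (6*(10 + 6))*(-11) = (6*16)*(-11) = 96*(-11) = -1056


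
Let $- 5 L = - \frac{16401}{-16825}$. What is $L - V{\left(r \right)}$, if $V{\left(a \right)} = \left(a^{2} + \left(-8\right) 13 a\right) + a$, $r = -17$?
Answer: $- \frac{171631401}{84125} \approx -2040.2$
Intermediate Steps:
$L = - \frac{16401}{84125}$ ($L = - \frac{\left(-16401\right) \frac{1}{-16825}}{5} = - \frac{\left(-16401\right) \left(- \frac{1}{16825}\right)}{5} = \left(- \frac{1}{5}\right) \frac{16401}{16825} = - \frac{16401}{84125} \approx -0.19496$)
$V{\left(a \right)} = a^{2} - 103 a$ ($V{\left(a \right)} = \left(a^{2} - 104 a\right) + a = a^{2} - 103 a$)
$L - V{\left(r \right)} = - \frac{16401}{84125} - - 17 \left(-103 - 17\right) = - \frac{16401}{84125} - \left(-17\right) \left(-120\right) = - \frac{16401}{84125} - 2040 = - \frac{171631401}{84125}$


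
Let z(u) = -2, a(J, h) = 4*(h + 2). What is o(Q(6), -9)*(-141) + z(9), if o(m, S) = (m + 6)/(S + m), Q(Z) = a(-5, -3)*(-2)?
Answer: 1972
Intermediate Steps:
a(J, h) = 8 + 4*h (a(J, h) = 4*(2 + h) = 8 + 4*h)
Q(Z) = 8 (Q(Z) = (8 + 4*(-3))*(-2) = (8 - 12)*(-2) = -4*(-2) = 8)
o(m, S) = (6 + m)/(S + m)
o(Q(6), -9)*(-141) + z(9) = ((6 + 8)/(-9 + 8))*(-141) - 2 = (14/(-1))*(-141) - 2 = -1*14*(-141) - 2 = -14*(-141) - 2 = 1974 - 2 = 1972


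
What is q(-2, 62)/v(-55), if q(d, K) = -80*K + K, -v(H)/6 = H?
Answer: -2449/165 ≈ -14.842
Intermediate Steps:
v(H) = -6*H
q(d, K) = -79*K
q(-2, 62)/v(-55) = (-79*62)/((-6*(-55))) = -4898/330 = -4898*1/330 = -2449/165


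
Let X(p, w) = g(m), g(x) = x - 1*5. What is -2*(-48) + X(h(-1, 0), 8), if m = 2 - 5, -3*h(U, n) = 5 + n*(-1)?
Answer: 88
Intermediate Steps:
h(U, n) = -5/3 + n/3 (h(U, n) = -(5 + n*(-1))/3 = -(5 - n)/3 = -5/3 + n/3)
m = -3
g(x) = -5 + x (g(x) = x - 5 = -5 + x)
X(p, w) = -8 (X(p, w) = -5 - 3 = -8)
-2*(-48) + X(h(-1, 0), 8) = -2*(-48) - 8 = 96 - 8 = 88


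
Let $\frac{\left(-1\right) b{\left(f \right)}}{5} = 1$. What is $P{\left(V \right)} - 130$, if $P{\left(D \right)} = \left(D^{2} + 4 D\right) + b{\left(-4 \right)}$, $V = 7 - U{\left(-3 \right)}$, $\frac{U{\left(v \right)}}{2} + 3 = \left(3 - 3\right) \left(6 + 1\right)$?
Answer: $86$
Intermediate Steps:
$b{\left(f \right)} = -5$ ($b{\left(f \right)} = \left(-5\right) 1 = -5$)
$U{\left(v \right)} = -6$ ($U{\left(v \right)} = -6 + 2 \left(3 - 3\right) \left(6 + 1\right) = -6 + 2 \cdot 0 \cdot 7 = -6 + 2 \cdot 0 = -6 + 0 = -6$)
$V = 13$ ($V = 7 - -6 = 7 + 6 = 13$)
$P{\left(D \right)} = -5 + D^{2} + 4 D$ ($P{\left(D \right)} = \left(D^{2} + 4 D\right) - 5 = -5 + D^{2} + 4 D$)
$P{\left(V \right)} - 130 = \left(-5 + 13^{2} + 4 \cdot 13\right) - 130 = \left(-5 + 169 + 52\right) - 130 = 216 - 130 = 86$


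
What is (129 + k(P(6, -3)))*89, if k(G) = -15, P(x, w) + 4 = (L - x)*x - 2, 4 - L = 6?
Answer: 10146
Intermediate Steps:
L = -2 (L = 4 - 1*6 = 4 - 6 = -2)
P(x, w) = -6 + x*(-2 - x) (P(x, w) = -4 + ((-2 - x)*x - 2) = -4 + (x*(-2 - x) - 2) = -4 + (-2 + x*(-2 - x)) = -6 + x*(-2 - x))
k(G) = -15 (k(G) = -3*5 = -15)
(129 + k(P(6, -3)))*89 = (129 - 15)*89 = 114*89 = 10146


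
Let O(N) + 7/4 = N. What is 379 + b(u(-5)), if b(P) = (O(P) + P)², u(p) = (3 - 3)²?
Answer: 6113/16 ≈ 382.06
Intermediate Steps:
O(N) = -7/4 + N
u(p) = 0 (u(p) = 0² = 0)
b(P) = (-7/4 + 2*P)² (b(P) = ((-7/4 + P) + P)² = (-7/4 + 2*P)²)
379 + b(u(-5)) = 379 + (-7 + 8*0)²/16 = 379 + (-7 + 0)²/16 = 379 + (1/16)*(-7)² = 379 + (1/16)*49 = 379 + 49/16 = 6113/16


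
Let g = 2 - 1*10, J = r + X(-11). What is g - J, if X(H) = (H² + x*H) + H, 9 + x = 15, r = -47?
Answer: -5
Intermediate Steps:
x = 6 (x = -9 + 15 = 6)
X(H) = H² + 7*H (X(H) = (H² + 6*H) + H = H² + 7*H)
J = -3 (J = -47 - 11*(7 - 11) = -47 - 11*(-4) = -47 + 44 = -3)
g = -8 (g = 2 - 10 = -8)
g - J = -8 - 1*(-3) = -8 + 3 = -5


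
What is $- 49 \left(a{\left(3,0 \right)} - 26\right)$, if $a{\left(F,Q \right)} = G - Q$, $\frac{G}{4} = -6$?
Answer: $2450$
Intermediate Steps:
$G = -24$ ($G = 4 \left(-6\right) = -24$)
$a{\left(F,Q \right)} = -24 - Q$
$- 49 \left(a{\left(3,0 \right)} - 26\right) = - 49 \left(\left(-24 - 0\right) - 26\right) = - 49 \left(\left(-24 + 0\right) - 26\right) = - 49 \left(-24 - 26\right) = \left(-49\right) \left(-50\right) = 2450$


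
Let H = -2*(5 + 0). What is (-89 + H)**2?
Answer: 9801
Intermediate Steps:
H = -10 (H = -2*5 = -10)
(-89 + H)**2 = (-89 - 10)**2 = (-99)**2 = 9801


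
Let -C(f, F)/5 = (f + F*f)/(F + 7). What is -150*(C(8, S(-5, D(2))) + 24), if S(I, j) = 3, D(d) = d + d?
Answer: -1200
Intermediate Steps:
D(d) = 2*d
C(f, F) = -5*(f + F*f)/(7 + F) (C(f, F) = -5*(f + F*f)/(F + 7) = -5*(f + F*f)/(7 + F))
-150*(C(8, S(-5, D(2))) + 24) = -150*(-5*8*(1 + 3)/(7 + 3) + 24) = -150*(-5*8*4/10 + 24) = -150*(-5*8*⅒*4 + 24) = -150*(-16 + 24) = -150*8 = -1200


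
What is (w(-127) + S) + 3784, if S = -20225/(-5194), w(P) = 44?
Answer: 19902857/5194 ≈ 3831.9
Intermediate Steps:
S = 20225/5194 (S = -20225*(-1/5194) = 20225/5194 ≈ 3.8939)
(w(-127) + S) + 3784 = (44 + 20225/5194) + 3784 = 248761/5194 + 3784 = 19902857/5194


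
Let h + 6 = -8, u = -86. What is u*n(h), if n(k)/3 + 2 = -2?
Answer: 1032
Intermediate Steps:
h = -14 (h = -6 - 8 = -14)
n(k) = -12 (n(k) = -6 + 3*(-2) = -6 - 6 = -12)
u*n(h) = -86*(-12) = 1032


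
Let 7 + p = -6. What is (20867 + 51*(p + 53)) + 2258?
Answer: 25165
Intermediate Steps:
p = -13 (p = -7 - 6 = -13)
(20867 + 51*(p + 53)) + 2258 = (20867 + 51*(-13 + 53)) + 2258 = (20867 + 51*40) + 2258 = (20867 + 2040) + 2258 = 22907 + 2258 = 25165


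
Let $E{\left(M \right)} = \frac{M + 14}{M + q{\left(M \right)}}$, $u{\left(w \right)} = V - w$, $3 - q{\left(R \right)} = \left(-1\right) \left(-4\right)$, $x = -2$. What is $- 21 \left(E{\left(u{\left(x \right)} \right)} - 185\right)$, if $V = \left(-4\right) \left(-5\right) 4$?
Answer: $\frac{34741}{9} \approx 3860.1$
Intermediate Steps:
$q{\left(R \right)} = -1$ ($q{\left(R \right)} = 3 - \left(-1\right) \left(-4\right) = 3 - 4 = -1$)
$V = 80$ ($V = 20 \cdot 4 = 80$)
$u{\left(w \right)} = 80 - w$
$E{\left(M \right)} = \frac{14 + M}{-1 + M}$ ($E{\left(M \right)} = \frac{M + 14}{M - 1} = \frac{14 + M}{-1 + M}$)
$- 21 \left(E{\left(u{\left(x \right)} \right)} - 185\right) = - 21 \left(\frac{14 + \left(80 - -2\right)}{-1 + \left(80 - -2\right)} - 185\right) = - 21 \left(\frac{14 + \left(80 + 2\right)}{-1 + \left(80 + 2\right)} - 185\right) = - 21 \left(\frac{14 + 82}{-1 + 82} - 185\right) = - 21 \left(\frac{1}{81} \cdot 96 - 185\right) = - 21 \left(\frac{32}{27} - 185\right) = \left(-21\right) \left(- \frac{4963}{27}\right) = \frac{34741}{9}$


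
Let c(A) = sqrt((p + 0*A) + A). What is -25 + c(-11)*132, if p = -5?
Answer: -25 + 528*I ≈ -25.0 + 528.0*I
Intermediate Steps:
c(A) = sqrt(-5 + A) (c(A) = sqrt((-5 + 0*A) + A) = sqrt((-5 + 0) + A) = sqrt(-5 + A))
-25 + c(-11)*132 = -25 + sqrt(-5 - 11)*132 = -25 + sqrt(-16)*132 = -25 + (4*I)*132 = -25 + 528*I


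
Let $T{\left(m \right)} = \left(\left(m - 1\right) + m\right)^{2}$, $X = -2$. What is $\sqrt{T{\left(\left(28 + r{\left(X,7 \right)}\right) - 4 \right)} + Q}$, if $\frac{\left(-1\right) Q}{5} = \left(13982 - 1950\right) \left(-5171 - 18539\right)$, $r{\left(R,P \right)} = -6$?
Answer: $5 \sqrt{57055793} \approx 37768.0$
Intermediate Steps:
$Q = 1426393600$ ($Q = - 5 \left(13982 - 1950\right) \left(-5171 - 18539\right) = - 5 \cdot 12032 \left(-23710\right) = \left(-5\right) \left(-285278720\right) = 1426393600$)
$T{\left(m \right)} = \left(-1 + 2 m\right)^{2}$ ($T{\left(m \right)} = \left(\left(-1 + m\right) + m\right)^{2} = \left(-1 + 2 m\right)^{2}$)
$\sqrt{T{\left(\left(28 + r{\left(X,7 \right)}\right) - 4 \right)} + Q} = \sqrt{\left(-1 + 2 \left(\left(28 - 6\right) - 4\right)\right)^{2} + 1426393600} = \sqrt{\left(-1 + 2 \left(22 - 4\right)\right)^{2} + 1426393600} = \sqrt{\left(-1 + 2 \cdot 18\right)^{2} + 1426393600} = \sqrt{\left(-1 + 36\right)^{2} + 1426393600} = \sqrt{35^{2} + 1426393600} = \sqrt{1225 + 1426393600} = \sqrt{1426394825} = 5 \sqrt{57055793}$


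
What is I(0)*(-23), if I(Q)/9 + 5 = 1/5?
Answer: 4968/5 ≈ 993.60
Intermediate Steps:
I(Q) = -216/5 (I(Q) = -45 + 9/5 = -216/5)
I(0)*(-23) = -216/5*(-23) = 4968/5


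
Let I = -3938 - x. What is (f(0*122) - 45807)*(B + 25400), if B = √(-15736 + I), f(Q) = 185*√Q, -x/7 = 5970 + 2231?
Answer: -1163497800 - 45807*√37733 ≈ -1.1724e+9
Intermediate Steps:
x = -57407 (x = -7*(5970 + 2231) = -7*8201 = -57407)
I = 53469 (I = -3938 - 1*(-57407) = -3938 + 57407 = 53469)
B = √37733 (B = √(-15736 + 53469) = √37733 ≈ 194.25)
(f(0*122) - 45807)*(B + 25400) = (185*√(0*122) - 45807)*(√37733 + 25400) = (185*√0 - 45807)*(25400 + √37733) = (185*0 - 45807)*(25400 + √37733) = (0 - 45807)*(25400 + √37733) = -45807*(25400 + √37733) = -1163497800 - 45807*√37733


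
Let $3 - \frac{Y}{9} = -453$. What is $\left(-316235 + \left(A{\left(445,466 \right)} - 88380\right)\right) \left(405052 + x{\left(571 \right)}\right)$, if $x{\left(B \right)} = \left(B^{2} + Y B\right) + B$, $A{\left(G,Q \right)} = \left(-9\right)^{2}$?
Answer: $-1243961467632$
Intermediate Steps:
$A{\left(G,Q \right)} = 81$
$Y = 4104$ ($Y = 27 - -4077 = 27 + 4077 = 4104$)
$x{\left(B \right)} = B^{2} + 4105 B$ ($x{\left(B \right)} = \left(B^{2} + 4104 B\right) + B = B^{2} + 4105 B$)
$\left(-316235 + \left(A{\left(445,466 \right)} - 88380\right)\right) \left(405052 + x{\left(571 \right)}\right) = \left(-316235 + \left(81 - 88380\right)\right) \left(405052 + 571 \left(4105 + 571\right)\right) = \left(-316235 - 88299\right) \left(405052 + 571 \cdot 4676\right) = - 404534 \left(405052 + 2669996\right) = \left(-404534\right) 3075048 = -1243961467632$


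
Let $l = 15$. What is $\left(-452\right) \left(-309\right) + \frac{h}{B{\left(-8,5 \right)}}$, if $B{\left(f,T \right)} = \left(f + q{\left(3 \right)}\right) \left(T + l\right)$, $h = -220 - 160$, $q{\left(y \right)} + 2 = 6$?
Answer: $\frac{558691}{4} \approx 1.3967 \cdot 10^{5}$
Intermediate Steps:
$q{\left(y \right)} = 4$ ($q{\left(y \right)} = -2 + 6 = 4$)
$h = -380$
$B{\left(f,T \right)} = \left(4 + f\right) \left(15 + T\right)$ ($B{\left(f,T \right)} = \left(f + 4\right) \left(T + 15\right) = \left(4 + f\right) \left(15 + T\right)$)
$\left(-452\right) \left(-309\right) + \frac{h}{B{\left(-8,5 \right)}} = \left(-452\right) \left(-309\right) - \frac{380}{60 + 4 \cdot 5 + 15 \left(-8\right) + 5 \left(-8\right)} = 139668 - \frac{380}{60 + 20 - 120 - 40} = 139668 - \frac{380}{-80} = 139668 - - \frac{19}{4} = 139668 + \frac{19}{4} = \frac{558691}{4}$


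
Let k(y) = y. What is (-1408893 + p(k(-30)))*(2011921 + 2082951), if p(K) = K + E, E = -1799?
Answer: -5776726017584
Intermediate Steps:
p(K) = -1799 + K (p(K) = K - 1799 = -1799 + K)
(-1408893 + p(k(-30)))*(2011921 + 2082951) = (-1408893 + (-1799 - 30))*(2011921 + 2082951) = (-1408893 - 1829)*4094872 = -1410722*4094872 = -5776726017584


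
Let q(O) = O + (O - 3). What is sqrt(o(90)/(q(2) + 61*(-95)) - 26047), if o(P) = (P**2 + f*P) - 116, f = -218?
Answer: I*sqrt(218585431877)/2897 ≈ 161.38*I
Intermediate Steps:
q(O) = -3 + 2*O (q(O) = O + (-3 + O) = -3 + 2*O)
o(P) = -116 + P**2 - 218*P (o(P) = (P**2 - 218*P) - 116 = -116 + P**2 - 218*P)
sqrt(o(90)/(q(2) + 61*(-95)) - 26047) = sqrt((-116 + 90**2 - 218*90)/((-3 + 2*2) + 61*(-95)) - 26047) = sqrt((-116 + 8100 - 19620)/((-3 + 4) - 5795) - 26047) = sqrt(-11636/(1 - 5795) - 26047) = sqrt(-11636/(-5794) - 26047) = sqrt(-11636*(-1/5794) - 26047) = sqrt(5818/2897 - 26047) = sqrt(-75452341/2897) = I*sqrt(218585431877)/2897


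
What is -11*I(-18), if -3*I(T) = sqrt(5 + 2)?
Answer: 11*sqrt(7)/3 ≈ 9.7011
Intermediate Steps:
I(T) = -sqrt(7)/3 (I(T) = -sqrt(5 + 2)/3 = -sqrt(7)/3)
-11*I(-18) = -(-11)*sqrt(7)/3 = 11*sqrt(7)/3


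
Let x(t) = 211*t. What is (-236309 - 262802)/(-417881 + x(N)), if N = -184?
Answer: 499111/456705 ≈ 1.0929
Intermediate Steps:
(-236309 - 262802)/(-417881 + x(N)) = (-236309 - 262802)/(-417881 + 211*(-184)) = -499111/(-417881 - 38824) = -499111/(-456705) = -499111*(-1/456705) = 499111/456705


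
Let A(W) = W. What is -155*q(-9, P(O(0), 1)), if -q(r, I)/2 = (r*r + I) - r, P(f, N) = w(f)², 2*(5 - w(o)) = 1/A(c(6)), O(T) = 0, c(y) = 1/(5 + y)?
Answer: 55955/2 ≈ 27978.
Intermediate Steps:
w(o) = -½ (w(o) = 5 - 1/(2*(1/(5 + 6))) = 5 - 1/(2*(1/11)) = 5 - 1/(2*1/11) = 5 - ½*11 = 5 - 11/2 = -½)
P(f, N) = ¼ (P(f, N) = (-½)² = ¼)
q(r, I) = -2*I - 2*r² + 2*r (q(r, I) = -2*((r*r + I) - r) = -2*((r² + I) - r) = -2*((I + r²) - r) = -2*(I + r² - r) = -2*I - 2*r² + 2*r)
-155*q(-9, P(O(0), 1)) = -155*(-2*¼ - 2*(-9)² + 2*(-9)) = -155*(-½ - 2*81 - 18) = -155*(-½ - 162 - 18) = -155*(-361/2) = 55955/2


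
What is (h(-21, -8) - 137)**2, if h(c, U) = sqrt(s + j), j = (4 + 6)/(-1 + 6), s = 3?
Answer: (137 - sqrt(5))**2 ≈ 18161.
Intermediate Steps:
j = 2 (j = 10/5 = 10*(1/5) = 2)
h(c, U) = sqrt(5) (h(c, U) = sqrt(3 + 2) = sqrt(5))
(h(-21, -8) - 137)**2 = (sqrt(5) - 137)**2 = (-137 + sqrt(5))**2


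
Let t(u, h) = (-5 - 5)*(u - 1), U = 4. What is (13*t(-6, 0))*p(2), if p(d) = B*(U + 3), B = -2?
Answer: -12740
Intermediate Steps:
t(u, h) = 10 - 10*u (t(u, h) = -10*(-1 + u) = 10 - 10*u)
p(d) = -14 (p(d) = -2*(4 + 3) = -2*7 = -14)
(13*t(-6, 0))*p(2) = (13*(10 - 10*(-6)))*(-14) = (13*(10 + 60))*(-14) = (13*70)*(-14) = 910*(-14) = -12740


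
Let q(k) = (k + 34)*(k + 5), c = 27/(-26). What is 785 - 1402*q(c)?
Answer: -61612641/338 ≈ -1.8229e+5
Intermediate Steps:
c = -27/26 (c = 27*(-1/26) = -27/26 ≈ -1.0385)
q(k) = (5 + k)*(34 + k) (q(k) = (34 + k)*(5 + k) = (5 + k)*(34 + k))
785 - 1402*q(c) = 785 - 1402*(170 + (-27/26)**2 + 39*(-27/26)) = 785 - 1402*(170 + 729/676 - 81/2) = 785 - 1402*88271/676 = 785 - 61877971/338 = -61612641/338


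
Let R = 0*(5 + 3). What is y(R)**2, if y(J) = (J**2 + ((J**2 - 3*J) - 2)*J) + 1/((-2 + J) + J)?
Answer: 1/4 ≈ 0.25000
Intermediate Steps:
R = 0 (R = 0*8 = 0)
y(J) = J**2 + 1/(-2 + 2*J) + J*(-2 + J**2 - 3*J) (y(J) = (J**2 + (-2 + J**2 - 3*J)*J) + 1/(-2 + 2*J) = (J**2 + J*(-2 + J**2 - 3*J)) + 1/(-2 + 2*J) = J**2 + 1/(-2 + 2*J) + J*(-2 + J**2 - 3*J))
y(R)**2 = ((1/2 + 0**4 - 3*0**3 + 2*0)/(-1 + 0))**2 = ((1/2 + 0 - 3*0 + 0)/(-1))**2 = (-(1/2 + 0 + 0 + 0))**2 = (-1*1/2)**2 = (-1/2)**2 = 1/4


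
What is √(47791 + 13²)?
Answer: 2*√11990 ≈ 219.00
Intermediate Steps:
√(47791 + 13²) = √(47791 + 169) = √47960 = 2*√11990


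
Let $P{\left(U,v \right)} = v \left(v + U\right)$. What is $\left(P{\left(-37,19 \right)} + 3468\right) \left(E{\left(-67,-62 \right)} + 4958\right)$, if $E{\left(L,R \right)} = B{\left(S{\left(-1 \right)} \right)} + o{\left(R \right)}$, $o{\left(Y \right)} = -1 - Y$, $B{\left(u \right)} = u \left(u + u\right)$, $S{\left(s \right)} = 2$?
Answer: $15714402$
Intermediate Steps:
$P{\left(U,v \right)} = v \left(U + v\right)$
$B{\left(u \right)} = 2 u^{2}$ ($B{\left(u \right)} = u 2 u = 2 u^{2}$)
$E{\left(L,R \right)} = 7 - R$ ($E{\left(L,R \right)} = 2 \cdot 2^{2} - \left(1 + R\right) = 2 \cdot 4 - \left(1 + R\right) = 8 - \left(1 + R\right) = 7 - R$)
$\left(P{\left(-37,19 \right)} + 3468\right) \left(E{\left(-67,-62 \right)} + 4958\right) = \left(19 \left(-37 + 19\right) + 3468\right) \left(\left(7 - -62\right) + 4958\right) = \left(19 \left(-18\right) + 3468\right) \left(\left(7 + 62\right) + 4958\right) = \left(-342 + 3468\right) \left(69 + 4958\right) = 3126 \cdot 5027 = 15714402$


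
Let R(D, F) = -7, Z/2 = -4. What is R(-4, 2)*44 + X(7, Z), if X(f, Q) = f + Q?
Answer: -309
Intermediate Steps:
Z = -8 (Z = 2*(-4) = -8)
X(f, Q) = Q + f
R(-4, 2)*44 + X(7, Z) = -7*44 + (-8 + 7) = -308 - 1 = -309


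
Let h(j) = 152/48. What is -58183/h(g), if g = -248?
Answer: -349098/19 ≈ -18374.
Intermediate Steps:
h(j) = 19/6 (h(j) = 152*(1/48) = 19/6)
-58183/h(g) = -58183/19/6 = -58183*6/19 = -349098/19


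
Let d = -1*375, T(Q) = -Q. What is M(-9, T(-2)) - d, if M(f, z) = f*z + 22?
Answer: 379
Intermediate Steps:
d = -375
M(f, z) = 22 + f*z
M(-9, T(-2)) - d = (22 - (-9)*(-2)) - 1*(-375) = (22 - 9*2) + 375 = (22 - 18) + 375 = 4 + 375 = 379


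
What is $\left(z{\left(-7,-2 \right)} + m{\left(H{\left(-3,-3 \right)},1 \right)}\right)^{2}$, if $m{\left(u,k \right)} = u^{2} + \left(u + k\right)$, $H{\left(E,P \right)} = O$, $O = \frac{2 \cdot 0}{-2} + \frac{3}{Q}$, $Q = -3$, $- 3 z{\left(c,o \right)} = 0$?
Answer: $1$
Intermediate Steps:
$z{\left(c,o \right)} = 0$ ($z{\left(c,o \right)} = \left(- \frac{1}{3}\right) 0 = 0$)
$O = -1$ ($O = \frac{2 \cdot 0}{-2} + \frac{3}{-3} = 0 \left(- \frac{1}{2}\right) + 3 \left(- \frac{1}{3}\right) = 0 - 1 = -1$)
$H{\left(E,P \right)} = -1$
$m{\left(u,k \right)} = k + u + u^{2}$ ($m{\left(u,k \right)} = u^{2} + \left(k + u\right) = k + u + u^{2}$)
$\left(z{\left(-7,-2 \right)} + m{\left(H{\left(-3,-3 \right)},1 \right)}\right)^{2} = \left(0 + \left(1 - 1 + \left(-1\right)^{2}\right)\right)^{2} = \left(0 + \left(1 - 1 + 1\right)\right)^{2} = \left(0 + 1\right)^{2} = 1^{2} = 1$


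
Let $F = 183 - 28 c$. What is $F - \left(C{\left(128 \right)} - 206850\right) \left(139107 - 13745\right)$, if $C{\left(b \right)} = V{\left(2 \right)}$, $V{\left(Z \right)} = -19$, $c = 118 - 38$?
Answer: $25933509521$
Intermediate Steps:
$c = 80$ ($c = 118 - 38 = 80$)
$C{\left(b \right)} = -19$
$F = -2057$ ($F = 183 - 2240 = -2057$)
$F - \left(C{\left(128 \right)} - 206850\right) \left(139107 - 13745\right) = -2057 - \left(-19 - 206850\right) \left(139107 - 13745\right) = -2057 - \left(-206869\right) 125362 = -2057 - -25933511578 = -2057 + 25933511578 = 25933509521$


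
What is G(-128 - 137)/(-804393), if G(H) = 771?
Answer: -257/268131 ≈ -0.00095849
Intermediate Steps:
G(-128 - 137)/(-804393) = 771/(-804393) = 771*(-1/804393) = -257/268131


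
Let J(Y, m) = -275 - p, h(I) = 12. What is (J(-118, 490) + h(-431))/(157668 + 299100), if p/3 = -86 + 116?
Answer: -353/456768 ≈ -0.00077282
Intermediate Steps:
p = 90 (p = 3*(-86 + 116) = 3*30 = 90)
J(Y, m) = -365 (J(Y, m) = -275 - 1*90 = -275 - 90 = -365)
(J(-118, 490) + h(-431))/(157668 + 299100) = (-365 + 12)/(157668 + 299100) = -353/456768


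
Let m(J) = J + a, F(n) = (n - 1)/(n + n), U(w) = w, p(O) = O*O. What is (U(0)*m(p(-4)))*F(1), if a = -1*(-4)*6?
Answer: 0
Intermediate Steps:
p(O) = O²
a = 24 (a = 4*6 = 24)
F(n) = (-1 + n)/(2*n) (F(n) = (-1 + n)/((2*n)) = (-1 + n)*(1/(2*n)) = (-1 + n)/(2*n))
m(J) = 24 + J (m(J) = J + 24 = 24 + J)
(U(0)*m(p(-4)))*F(1) = (0*(24 + (-4)²))*((½)*(-1 + 1)/1) = (0*(24 + 16))*((½)*1*0) = (0*40)*0 = 0*0 = 0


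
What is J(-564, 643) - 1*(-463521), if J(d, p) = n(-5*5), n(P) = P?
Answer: 463496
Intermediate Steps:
J(d, p) = -25 (J(d, p) = -5*5 = -25)
J(-564, 643) - 1*(-463521) = -25 - 1*(-463521) = -25 + 463521 = 463496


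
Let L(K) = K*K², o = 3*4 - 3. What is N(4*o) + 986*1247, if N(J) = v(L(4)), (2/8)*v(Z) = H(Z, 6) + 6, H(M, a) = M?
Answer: 1229822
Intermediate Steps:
o = 9 (o = 12 - 3 = 9)
L(K) = K³
v(Z) = 24 + 4*Z (v(Z) = 4*(Z + 6) = 4*(6 + Z) = 24 + 4*Z)
N(J) = 280 (N(J) = 24 + 4*4³ = 24 + 4*64 = 24 + 256 = 280)
N(4*o) + 986*1247 = 280 + 986*1247 = 280 + 1229542 = 1229822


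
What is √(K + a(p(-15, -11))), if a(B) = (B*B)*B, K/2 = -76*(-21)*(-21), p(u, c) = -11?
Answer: I*√68363 ≈ 261.46*I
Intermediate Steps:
K = -67032 (K = 2*(-76*(-21)*(-21)) = 2*(1596*(-21)) = 2*(-33516) = -67032)
a(B) = B³ (a(B) = B²*B = B³)
√(K + a(p(-15, -11))) = √(-67032 + (-11)³) = √(-67032 - 1331) = √(-68363) = I*√68363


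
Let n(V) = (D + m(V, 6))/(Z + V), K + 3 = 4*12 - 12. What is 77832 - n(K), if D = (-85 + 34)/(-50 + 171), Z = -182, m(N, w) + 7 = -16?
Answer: 1403230294/18029 ≈ 77832.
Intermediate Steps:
m(N, w) = -23 (m(N, w) = -7 - 16 = -23)
K = 33 (K = -3 + (4*12 - 12) = -3 + (48 - 12) = -3 + 36 = 33)
D = -51/121 ≈ -0.42149
n(V) = -2834/(121*(-182 + V)) (n(V) = (-51/121 - 23)/(-182 + V) = -2834/(121*(-182 + V)))
77832 - n(K) = 77832 - (-2834)/(-22022 + 121*33) = 77832 - (-2834)/(-22022 + 3993) = 77832 - (-2834)/(-18029) = 77832 - (-2834)*(-1)/18029 = 77832 - 1*2834/18029 = 77832 - 2834/18029 = 1403230294/18029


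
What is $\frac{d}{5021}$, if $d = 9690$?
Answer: $\frac{9690}{5021} \approx 1.9299$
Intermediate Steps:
$\frac{d}{5021} = \frac{9690}{5021}$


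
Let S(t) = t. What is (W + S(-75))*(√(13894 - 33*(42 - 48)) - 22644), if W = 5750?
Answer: -128504700 + 11350*√3523 ≈ -1.2783e+8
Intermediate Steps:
(W + S(-75))*(√(13894 - 33*(42 - 48)) - 22644) = (5750 - 75)*(√(13894 - 33*(42 - 48)) - 22644) = 5675*(√(13894 - 33*(-6)) - 22644) = 5675*(√(13894 + 198) - 22644) = 5675*(√14092 - 22644) = 5675*(2*√3523 - 22644) = 5675*(-22644 + 2*√3523) = -128504700 + 11350*√3523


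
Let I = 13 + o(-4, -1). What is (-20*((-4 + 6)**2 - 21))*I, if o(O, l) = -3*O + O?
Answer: 7140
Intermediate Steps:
o(O, l) = -2*O
I = 21 (I = 13 - 2*(-4) = 13 + 8 = 21)
(-20*((-4 + 6)**2 - 21))*I = -20*((-4 + 6)**2 - 21)*21 = -20*(2**2 - 21)*21 = -20*(4 - 21)*21 = -20*(-17)*21 = 340*21 = 7140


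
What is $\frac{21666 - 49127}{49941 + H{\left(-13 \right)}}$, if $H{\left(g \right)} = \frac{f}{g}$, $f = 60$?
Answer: $- \frac{50999}{92739} \approx -0.54992$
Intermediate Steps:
$H{\left(g \right)} = \frac{60}{g}$
$\frac{21666 - 49127}{49941 + H{\left(-13 \right)}} = \frac{21666 - 49127}{49941 + \frac{60}{-13}} = - \frac{27461}{49941 + 60 \left(- \frac{1}{13}\right)} = - \frac{27461}{49941 - \frac{60}{13}} = - \frac{27461}{\frac{649173}{13}} = \left(-27461\right) \frac{13}{649173} = - \frac{50999}{92739}$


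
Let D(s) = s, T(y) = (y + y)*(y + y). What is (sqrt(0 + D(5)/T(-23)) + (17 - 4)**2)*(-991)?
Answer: -167479 - 991*sqrt(5)/46 ≈ -1.6753e+5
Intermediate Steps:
T(y) = 4*y**2 (T(y) = (2*y)*(2*y) = 4*y**2)
(sqrt(0 + D(5)/T(-23)) + (17 - 4)**2)*(-991) = (sqrt(0 + 5/((4*(-23)**2))) + (17 - 4)**2)*(-991) = (sqrt(0 + 5/((4*529))) + 13**2)*(-991) = (sqrt(0 + 5/2116) + 169)*(-991) = (sqrt(5/2116) + 169)*(-991) = (sqrt(5)/46 + 169)*(-991) = (169 + sqrt(5)/46)*(-991) = -167479 - 991*sqrt(5)/46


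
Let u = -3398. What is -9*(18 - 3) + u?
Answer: -3533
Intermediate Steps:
-9*(18 - 3) + u = -9*(18 - 3) - 3398 = -9*15 - 3398 = -135 - 3398 = -3533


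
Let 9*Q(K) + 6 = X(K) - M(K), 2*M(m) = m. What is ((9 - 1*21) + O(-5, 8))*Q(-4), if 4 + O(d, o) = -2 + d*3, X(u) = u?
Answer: 88/3 ≈ 29.333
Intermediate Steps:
O(d, o) = -6 + 3*d (O(d, o) = -4 + (-2 + d*3) = -4 + (-2 + 3*d) = -6 + 3*d)
M(m) = m/2
Q(K) = -⅔ + K/18 (Q(K) = -⅔ + (K - K/2)/9 = -⅔ + (K/2)/9 = -⅔ + K/18)
((9 - 1*21) + O(-5, 8))*Q(-4) = ((9 - 1*21) + (-6 + 3*(-5)))*(-⅔ + (1/18)*(-4)) = ((9 - 21) + (-6 - 15))*(-⅔ - 2/9) = (-12 - 21)*(-8/9) = -33*(-8/9) = 88/3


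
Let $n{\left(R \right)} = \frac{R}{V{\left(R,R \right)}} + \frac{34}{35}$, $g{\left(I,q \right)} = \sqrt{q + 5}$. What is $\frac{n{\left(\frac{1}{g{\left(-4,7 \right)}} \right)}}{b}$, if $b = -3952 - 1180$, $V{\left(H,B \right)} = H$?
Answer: $- \frac{69}{179620} \approx -0.00038414$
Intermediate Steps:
$g{\left(I,q \right)} = \sqrt{5 + q}$
$n{\left(R \right)} = \frac{69}{35}$ ($n{\left(R \right)} = \frac{R}{R} + \frac{34}{35} = 1 + 34 \cdot \frac{1}{35} = 1 + \frac{34}{35} = \frac{69}{35}$)
$b = -5132$ ($b = -3952 - 1180 = -5132$)
$\frac{n{\left(\frac{1}{g{\left(-4,7 \right)}} \right)}}{b} = \frac{69}{35 \left(-5132\right)} = \frac{69}{35} \left(- \frac{1}{5132}\right) = - \frac{69}{179620}$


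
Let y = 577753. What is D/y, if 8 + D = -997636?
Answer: -997644/577753 ≈ -1.7268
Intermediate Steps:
D = -997644 (D = -8 - 997636 = -997644)
D/y = -997644/577753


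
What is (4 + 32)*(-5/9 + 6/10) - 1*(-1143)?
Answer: 5723/5 ≈ 1144.6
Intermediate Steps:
(4 + 32)*(-5/9 + 6/10) - 1*(-1143) = 36*(-5*⅑ + 6*(⅒)) + 1143 = 36*(-5/9 + ⅗) + 1143 = 36*(2/45) + 1143 = 8/5 + 1143 = 5723/5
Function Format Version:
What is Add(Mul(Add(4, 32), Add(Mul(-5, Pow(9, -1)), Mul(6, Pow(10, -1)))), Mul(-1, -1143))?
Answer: Rational(5723, 5) ≈ 1144.6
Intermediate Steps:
Add(Mul(Add(4, 32), Add(Mul(-5, Pow(9, -1)), Mul(6, Pow(10, -1)))), Mul(-1, -1143)) = Add(Mul(36, Add(Mul(-5, Rational(1, 9)), Mul(6, Rational(1, 10)))), 1143) = Add(Mul(36, Add(Rational(-5, 9), Rational(3, 5))), 1143) = Add(Mul(36, Rational(2, 45)), 1143) = Add(Rational(8, 5), 1143) = Rational(5723, 5)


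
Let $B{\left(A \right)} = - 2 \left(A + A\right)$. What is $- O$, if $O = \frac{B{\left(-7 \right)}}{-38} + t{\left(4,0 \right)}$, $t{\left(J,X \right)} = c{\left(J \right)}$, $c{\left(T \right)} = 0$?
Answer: $\frac{14}{19} \approx 0.73684$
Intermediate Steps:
$t{\left(J,X \right)} = 0$
$B{\left(A \right)} = - 4 A$ ($B{\left(A \right)} = - 2 \cdot 2 A = - 4 A$)
$O = - \frac{14}{19}$ ($O = \frac{\left(-4\right) \left(-7\right)}{-38} + 0 = \left(- \frac{1}{38}\right) 28 + 0 = - \frac{14}{19} + 0 = - \frac{14}{19} \approx -0.73684$)
$- O = \left(-1\right) \left(- \frac{14}{19}\right) = \frac{14}{19}$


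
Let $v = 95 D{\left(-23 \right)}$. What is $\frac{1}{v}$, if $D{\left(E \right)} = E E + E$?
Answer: $\frac{1}{48070} \approx 2.0803 \cdot 10^{-5}$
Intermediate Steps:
$D{\left(E \right)} = E + E^{2}$ ($D{\left(E \right)} = E^{2} + E = E + E^{2}$)
$v = 48070$ ($v = 95 \left(- 23 \left(1 - 23\right)\right) = 95 \left(\left(-23\right) \left(-22\right)\right) = 95 \cdot 506 = 48070$)
$\frac{1}{v} = \frac{1}{48070}$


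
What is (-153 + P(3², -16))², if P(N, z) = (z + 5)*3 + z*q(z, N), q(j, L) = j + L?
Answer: 5476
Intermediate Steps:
q(j, L) = L + j
P(N, z) = 15 + 3*z + z*(N + z) (P(N, z) = (z + 5)*3 + z*(N + z) = (5 + z)*3 + z*(N + z) = (15 + 3*z) + z*(N + z) = 15 + 3*z + z*(N + z))
(-153 + P(3², -16))² = (-153 + (15 + 3*(-16) - 16*(3² - 16)))² = (-153 + (15 - 48 - 16*(9 - 16)))² = (-153 + (15 - 48 - 16*(-7)))² = (-153 + (15 - 48 + 112))² = (-153 + 79)² = (-74)² = 5476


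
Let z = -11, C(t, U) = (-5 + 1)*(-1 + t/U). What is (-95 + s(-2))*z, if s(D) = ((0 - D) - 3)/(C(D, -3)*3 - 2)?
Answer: 2101/2 ≈ 1050.5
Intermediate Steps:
C(t, U) = 4 - 4*t/U (C(t, U) = -4*(-1 + t/U) = 4 - 4*t/U)
s(D) = (-3 - D)/(10 + 4*D) (s(D) = ((0 - D) - 3)/((4 - 4*D/(-3))*3 - 2) = (-D - 3)/((4 - 4*D*(-⅓))*3 - 2) = (-3 - D)/((4 + 4*D/3)*3 - 2) = (-3 - D)/((12 + 4*D) - 2) = (-3 - D)/(10 + 4*D))
(-95 + s(-2))*z = (-95 + (3 - 2)/(2*(-5 - 2*(-2))))*(-11) = (-95 + (½)*1/(-5 + 4))*(-11) = (-95 + (½)*1/(-1))*(-11) = (-95 + (½)*(-1)*1)*(-11) = (-95 - ½)*(-11) = -191/2*(-11) = 2101/2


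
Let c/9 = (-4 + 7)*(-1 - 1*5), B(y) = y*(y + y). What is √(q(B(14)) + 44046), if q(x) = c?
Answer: 6*√1219 ≈ 209.49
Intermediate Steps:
B(y) = 2*y² (B(y) = y*(2*y) = 2*y²)
c = -162 (c = 9*((-4 + 7)*(-1 - 1*5)) = 9*(3*(-1 - 5)) = 9*(3*(-6)) = 9*(-18) = -162)
q(x) = -162
√(q(B(14)) + 44046) = √(-162 + 44046) = √43884 = 6*√1219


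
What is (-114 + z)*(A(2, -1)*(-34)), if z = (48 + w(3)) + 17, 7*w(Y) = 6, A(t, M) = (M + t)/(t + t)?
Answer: 5729/14 ≈ 409.21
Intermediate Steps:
A(t, M) = (M + t)/(2*t) (A(t, M) = (M + t)/((2*t)) = (M + t)*(1/(2*t)) = (M + t)/(2*t))
w(Y) = 6/7 (w(Y) = (1/7)*6 = 6/7)
z = 461/7 (z = (48 + 6/7) + 17 = 342/7 + 17 = 461/7 ≈ 65.857)
(-114 + z)*(A(2, -1)*(-34)) = (-114 + 461/7)*(((1/2)*(-1 + 2)/2)*(-34)) = -337*(1/2)*(1/2)*1*(-34)/7 = -337*(-34)/28 = -337/7*(-17/2) = 5729/14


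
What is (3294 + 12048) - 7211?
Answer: 8131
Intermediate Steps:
(3294 + 12048) - 7211 = 15342 - 7211 = 8131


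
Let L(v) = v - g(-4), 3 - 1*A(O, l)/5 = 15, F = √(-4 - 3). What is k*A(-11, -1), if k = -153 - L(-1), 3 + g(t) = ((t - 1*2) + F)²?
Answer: 7560 + 720*I*√7 ≈ 7560.0 + 1904.9*I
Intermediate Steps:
F = I*√7 (F = √(-7) = I*√7 ≈ 2.6458*I)
A(O, l) = -60 (A(O, l) = 15 - 5*15 = 15 - 75 = -60)
g(t) = -3 + (-2 + t + I*√7)² (g(t) = -3 + ((t - 1*2) + I*√7)² = -3 + ((t - 2) + I*√7)² = -3 + ((-2 + t) + I*√7)² = -3 + (-2 + t + I*√7)²)
L(v) = 3 + v - (-6 + I*√7)² (L(v) = v - (-3 + (-2 - 4 + I*√7)²) = v - (-3 + (-6 + I*√7)²) = v + (3 - (-6 + I*√7)²) = 3 + v - (-6 + I*√7)²)
k = -126 - 12*I*√7 (k = -153 - (-26 - 1 + 12*I*√7) = -153 - (-27 + 12*I*√7) = -153 + (27 - 12*I*√7) = -126 - 12*I*√7 ≈ -126.0 - 31.749*I)
k*A(-11, -1) = (-155 + (6 - I*√7)²)*(-60) = 9300 - 60*(6 - I*√7)²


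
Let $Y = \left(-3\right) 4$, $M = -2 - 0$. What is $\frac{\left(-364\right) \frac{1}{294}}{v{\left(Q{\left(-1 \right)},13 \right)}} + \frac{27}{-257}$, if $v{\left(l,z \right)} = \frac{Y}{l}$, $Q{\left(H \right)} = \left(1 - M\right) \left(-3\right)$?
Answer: $- \frac{3719}{3598} \approx -1.0336$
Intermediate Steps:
$M = -2$ ($M = -2 + 0 = -2$)
$Y = -12$
$Q{\left(H \right)} = -9$ ($Q{\left(H \right)} = \left(1 - -2\right) \left(-3\right) = \left(1 + 2\right) \left(-3\right) = 3 \left(-3\right) = -9$)
$v{\left(l,z \right)} = - \frac{12}{l}$
$\frac{\left(-364\right) \frac{1}{294}}{v{\left(Q{\left(-1 \right)},13 \right)}} + \frac{27}{-257} = \frac{\left(-364\right) \frac{1}{294}}{\left(-12\right) \frac{1}{-9}} + \frac{27}{-257} = \frac{\left(-364\right) \frac{1}{294}}{\left(-12\right) \left(- \frac{1}{9}\right)} + 27 \left(- \frac{1}{257}\right) = - \frac{26}{21 \cdot \frac{4}{3}} - \frac{27}{257} = \left(- \frac{26}{21}\right) \frac{3}{4} - \frac{27}{257} = - \frac{13}{14} - \frac{27}{257} = - \frac{3719}{3598}$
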